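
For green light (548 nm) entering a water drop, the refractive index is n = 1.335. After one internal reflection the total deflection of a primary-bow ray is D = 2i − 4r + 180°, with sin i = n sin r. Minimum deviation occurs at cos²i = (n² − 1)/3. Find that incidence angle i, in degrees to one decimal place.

cos²i = (1.335² − 1)/3 = (1.78222 − 1)/3 = 0.26074.
cos i = 0.51063, so i = 59.294°.

59.3°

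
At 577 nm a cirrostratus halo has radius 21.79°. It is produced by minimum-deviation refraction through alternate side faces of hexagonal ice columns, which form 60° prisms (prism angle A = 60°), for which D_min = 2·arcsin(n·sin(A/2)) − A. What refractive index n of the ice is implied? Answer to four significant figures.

1.309

Rearranging: n = sin((D_min + A)/2) / sin(A/2).
(D_min + A)/2 = (21.79° + 60°)/2 = 40.895°.
n = sin 40.895° / sin 30° = 0.6547 / 0.5000 = 1.3093.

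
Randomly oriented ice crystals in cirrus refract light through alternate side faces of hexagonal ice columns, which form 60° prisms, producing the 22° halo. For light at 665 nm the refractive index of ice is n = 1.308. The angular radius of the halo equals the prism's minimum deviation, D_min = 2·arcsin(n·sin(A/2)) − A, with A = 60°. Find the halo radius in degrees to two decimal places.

n·sin(A/2) = 1.308 × sin 30° = 1.308 × 0.5000 = 0.6540.
D_min = 2·arcsin(0.6540) − 60° = 2 × 40.844° − 60° = 21.688°.

21.69°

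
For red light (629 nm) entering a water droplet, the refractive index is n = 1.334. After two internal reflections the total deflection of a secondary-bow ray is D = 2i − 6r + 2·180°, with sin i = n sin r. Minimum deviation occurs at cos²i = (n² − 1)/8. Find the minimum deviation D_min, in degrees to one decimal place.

cos²i = (1.77956 − 1)/8 = 0.09744; i = arccos(0.31216) = 71.810°.
sin r = sin 71.810°/1.334 = 0.71217; r = 45.411°.
D_min = 2·71.810° − 6·45.411° + 360° = 231.153°.

231.2°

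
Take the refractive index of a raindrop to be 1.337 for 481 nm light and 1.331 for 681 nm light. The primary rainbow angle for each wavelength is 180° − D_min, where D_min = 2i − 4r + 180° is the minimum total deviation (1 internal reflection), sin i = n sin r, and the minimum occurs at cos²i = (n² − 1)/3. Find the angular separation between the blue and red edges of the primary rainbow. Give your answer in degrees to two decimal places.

At 481 nm (n = 1.337): cos²i = 0.26252 → i = 59.178°, r = 39.964°, D_min = 138.500°, rainbow angle = 41.500°.
At 681 nm (n = 1.331): cos²i = 0.25719 → i = 59.527°, r = 40.356°, D_min = 137.630°, rainbow angle = 42.370°.
Angular width = |41.500° − 42.370°| = 0.870°.

0.87°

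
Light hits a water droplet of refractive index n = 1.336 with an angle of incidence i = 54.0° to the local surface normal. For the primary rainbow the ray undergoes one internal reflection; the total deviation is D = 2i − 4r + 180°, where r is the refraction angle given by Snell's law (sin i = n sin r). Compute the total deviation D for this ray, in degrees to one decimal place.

sin r = sin 54.0° / 1.336 = 0.8090/1.336 = 0.6056; r = 37.27°.
D = 2·54.0° − 4·37.27° + 180° = 108.00° − 149.07° + 180° = 138.93°.

138.9°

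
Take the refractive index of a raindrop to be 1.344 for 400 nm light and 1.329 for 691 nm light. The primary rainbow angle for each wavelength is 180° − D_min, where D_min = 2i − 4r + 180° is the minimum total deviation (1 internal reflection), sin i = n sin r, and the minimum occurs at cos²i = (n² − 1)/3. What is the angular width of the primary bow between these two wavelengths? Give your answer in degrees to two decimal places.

2.16°

At 400 nm (n = 1.344): cos²i = 0.26878 → i = 58.772°, r = 39.512°, D_min = 139.495°, rainbow angle = 40.505°.
At 691 nm (n = 1.329): cos²i = 0.25541 → i = 59.643°, r = 40.487°, D_min = 137.337°, rainbow angle = 42.663°.
Angular width = |40.505° − 42.663°| = 2.158°.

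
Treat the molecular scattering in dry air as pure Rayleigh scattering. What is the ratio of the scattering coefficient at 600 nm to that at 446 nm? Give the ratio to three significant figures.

0.305

Rayleigh scattering ∝ λ⁻⁴, so the ratio of coefficients is the inverse fourth power of the wavelength ratio.
σ(600)/σ(446) = (446/600)⁴ = (0.7433)⁴ = 0.3053.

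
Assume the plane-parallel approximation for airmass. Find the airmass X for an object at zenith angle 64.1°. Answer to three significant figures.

X = sec z = 1/cos 64.1° = 1/0.4368 = 2.2894.

2.29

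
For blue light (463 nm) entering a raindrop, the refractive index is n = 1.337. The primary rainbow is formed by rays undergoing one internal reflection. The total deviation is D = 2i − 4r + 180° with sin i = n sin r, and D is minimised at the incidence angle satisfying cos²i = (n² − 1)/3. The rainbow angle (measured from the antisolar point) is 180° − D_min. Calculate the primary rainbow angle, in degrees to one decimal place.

41.5°

cos²i = (1.78757 − 1)/3 = 0.26252; i = arccos(0.51237) = 59.178°.
sin r = sin 59.178°/1.337 = 0.64231; r = 39.964°.
D_min = 2·59.178° − 4·39.964° + 180° = 138.500°.
Rainbow angle = 180° − D_min = 41.500°.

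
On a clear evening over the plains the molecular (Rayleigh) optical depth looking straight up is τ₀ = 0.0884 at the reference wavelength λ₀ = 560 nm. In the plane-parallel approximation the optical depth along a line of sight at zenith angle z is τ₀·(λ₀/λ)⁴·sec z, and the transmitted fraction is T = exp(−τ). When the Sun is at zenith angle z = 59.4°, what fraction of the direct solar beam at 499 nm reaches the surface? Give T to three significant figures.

sec 59.4° = 1.9645.
τ = 0.0884 × (560/499)⁴ × 1.9645 = 0.0884 × 1.5862 × 1.9645 = 0.2755.
T = exp(−0.2755) = 0.7592.

0.759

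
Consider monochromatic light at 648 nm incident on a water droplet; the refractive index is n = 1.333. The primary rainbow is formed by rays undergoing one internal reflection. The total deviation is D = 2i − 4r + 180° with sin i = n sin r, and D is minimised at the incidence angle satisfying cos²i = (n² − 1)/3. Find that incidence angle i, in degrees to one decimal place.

59.4°

cos²i = (1.333² − 1)/3 = (1.77689 − 1)/3 = 0.25896.
cos i = 0.50888, so i = 59.410°.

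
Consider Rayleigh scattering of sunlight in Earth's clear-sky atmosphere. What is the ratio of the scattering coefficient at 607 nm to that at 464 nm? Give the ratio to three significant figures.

Rayleigh scattering ∝ λ⁻⁴, so the ratio of coefficients is the inverse fourth power of the wavelength ratio.
σ(607)/σ(464) = (464/607)⁴ = (0.7644)⁴ = 0.3414.

0.341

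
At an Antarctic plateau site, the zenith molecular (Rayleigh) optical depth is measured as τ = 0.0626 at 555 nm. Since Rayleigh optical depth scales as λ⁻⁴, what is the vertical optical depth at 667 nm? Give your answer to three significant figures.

0.0300

τ(667 nm) = τ(555 nm) × (555/667)⁴ = 0.0626 × (0.8321)⁴ = 0.0626 × 0.4794 = 0.0300.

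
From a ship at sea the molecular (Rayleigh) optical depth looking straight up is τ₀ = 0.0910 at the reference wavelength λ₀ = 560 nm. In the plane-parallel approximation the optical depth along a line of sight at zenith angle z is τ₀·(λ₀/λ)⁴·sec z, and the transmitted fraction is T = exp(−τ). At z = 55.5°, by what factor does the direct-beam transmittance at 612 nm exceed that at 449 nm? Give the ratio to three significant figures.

Airmass: sec 55.5° = 1.7655.
τ(612 nm) = 0.0910 × (560/612)⁴ × 1.7655 = 0.0910 × 0.7010 × 1.7655 = 0.1126.
τ(449 nm) = 0.0910 × (560/449)⁴ × 1.7655 = 0.0910 × 2.4197 × 1.7655 = 0.3888.
T(612)/T(449) = exp(τ_B − τ_A) = exp(0.2761) = 1.3180.

1.32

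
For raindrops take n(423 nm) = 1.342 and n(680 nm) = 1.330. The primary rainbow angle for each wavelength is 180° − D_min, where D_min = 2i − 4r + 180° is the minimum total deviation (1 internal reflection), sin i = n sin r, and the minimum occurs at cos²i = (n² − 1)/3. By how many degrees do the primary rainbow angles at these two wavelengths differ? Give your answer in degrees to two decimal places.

1.73°

At 423 nm (n = 1.342): cos²i = 0.26699 → i = 58.888°, r = 39.641°, D_min = 139.213°, rainbow angle = 40.787°.
At 680 nm (n = 1.330): cos²i = 0.25630 → i = 59.585°, r = 40.422°, D_min = 137.484°, rainbow angle = 42.516°.
Angular width = |40.787° − 42.516°| = 1.729°.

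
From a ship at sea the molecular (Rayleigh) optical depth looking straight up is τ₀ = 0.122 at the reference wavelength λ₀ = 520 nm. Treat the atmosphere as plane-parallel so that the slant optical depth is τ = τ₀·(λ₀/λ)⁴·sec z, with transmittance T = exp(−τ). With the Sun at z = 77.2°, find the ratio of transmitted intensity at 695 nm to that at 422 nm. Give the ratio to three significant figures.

3.00

Airmass: sec 77.2° = 4.5137.
τ(695 nm) = 0.122 × (520/695)⁴ × 4.5137 = 0.122 × 0.3134 × 4.5137 = 0.1726.
τ(422 nm) = 0.122 × (520/422)⁴ × 4.5137 = 0.122 × 2.3055 × 4.5137 = 1.2696.
T(695)/T(422) = exp(τ_B − τ_A) = exp(1.0970) = 2.9951.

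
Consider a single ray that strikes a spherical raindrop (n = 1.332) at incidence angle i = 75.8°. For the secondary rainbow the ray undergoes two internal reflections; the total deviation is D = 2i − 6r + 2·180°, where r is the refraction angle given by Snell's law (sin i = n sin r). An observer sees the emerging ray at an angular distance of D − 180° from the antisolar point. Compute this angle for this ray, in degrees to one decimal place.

51.4°

sin r = sin 75.8° / 1.332 = 0.9694/1.332 = 0.7278; r = 46.70°.
D = 2·75.8° − 6·46.70° + 2·180° = 151.60° − 280.22° + 360° = 231.38°.
Angle from antisolar point = D − 180° = 51.38°.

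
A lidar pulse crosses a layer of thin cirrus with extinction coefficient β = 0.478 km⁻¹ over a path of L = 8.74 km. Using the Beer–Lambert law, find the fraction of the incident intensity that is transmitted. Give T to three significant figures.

0.0153

τ = β·L = 0.478 × 8.74 = 4.1777.
T = exp(−4.1777) = 0.0153.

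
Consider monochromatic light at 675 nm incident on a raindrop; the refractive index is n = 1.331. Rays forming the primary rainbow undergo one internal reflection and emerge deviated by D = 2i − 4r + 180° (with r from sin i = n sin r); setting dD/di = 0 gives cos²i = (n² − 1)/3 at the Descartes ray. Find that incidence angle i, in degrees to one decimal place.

cos²i = (1.331² − 1)/3 = (1.77156 − 1)/3 = 0.25719.
cos i = 0.50714, so i = 59.527°.

59.5°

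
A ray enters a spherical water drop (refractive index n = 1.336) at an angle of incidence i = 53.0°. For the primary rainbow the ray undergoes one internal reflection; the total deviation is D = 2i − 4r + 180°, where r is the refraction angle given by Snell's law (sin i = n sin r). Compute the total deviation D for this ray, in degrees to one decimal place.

139.2°

sin r = sin 53.0° / 1.336 = 0.7986/1.336 = 0.5978; r = 36.71°.
D = 2·53.0° − 4·36.71° + 180° = 106.00° − 146.84° + 180° = 139.16°.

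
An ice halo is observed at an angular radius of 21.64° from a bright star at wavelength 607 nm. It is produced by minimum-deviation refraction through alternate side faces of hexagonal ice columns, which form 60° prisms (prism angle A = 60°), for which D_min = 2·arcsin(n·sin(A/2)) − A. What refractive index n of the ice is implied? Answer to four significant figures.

1.307

Rearranging: n = sin((D_min + A)/2) / sin(A/2).
(D_min + A)/2 = (21.64° + 60°)/2 = 40.820°.
n = sin 40.820° / sin 30° = 0.6537 / 0.5000 = 1.3074.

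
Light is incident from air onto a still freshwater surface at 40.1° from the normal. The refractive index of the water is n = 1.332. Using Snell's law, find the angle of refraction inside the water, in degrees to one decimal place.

28.9°

Snell: sin θ_r = sin θ_i / n = sin 40.1° / 1.332 = 0.6441 / 1.332 = 0.4836.
θ_r = arcsin(0.4836) = 28.92°.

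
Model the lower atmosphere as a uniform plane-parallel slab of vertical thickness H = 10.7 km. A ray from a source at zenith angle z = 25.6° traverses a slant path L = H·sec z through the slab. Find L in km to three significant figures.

sec z = 1/cos 25.6° = 1.1089.
L = 10.7 × 1.1089 = 11.865 km.

11.9 km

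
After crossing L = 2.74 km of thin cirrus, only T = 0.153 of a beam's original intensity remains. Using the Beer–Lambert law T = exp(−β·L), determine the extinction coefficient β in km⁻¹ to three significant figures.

0.685 km⁻¹

Beer–Lambert: T = exp(−βL) ⇒ β = −ln(T)/L = −ln(0.153)/2.74 = 1.8773/2.74 = 0.6852 km⁻¹.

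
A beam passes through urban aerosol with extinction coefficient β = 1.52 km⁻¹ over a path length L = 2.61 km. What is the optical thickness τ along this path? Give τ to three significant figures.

3.97

τ = β·L = 1.52 × 2.61 = 3.9672.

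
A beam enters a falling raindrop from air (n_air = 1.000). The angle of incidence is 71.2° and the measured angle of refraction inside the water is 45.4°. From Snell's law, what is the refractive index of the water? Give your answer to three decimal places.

n = sin θ_i / sin θ_r = sin 71.2° / sin 45.4° = 0.9466 / 0.7120 = 1.3295.

1.330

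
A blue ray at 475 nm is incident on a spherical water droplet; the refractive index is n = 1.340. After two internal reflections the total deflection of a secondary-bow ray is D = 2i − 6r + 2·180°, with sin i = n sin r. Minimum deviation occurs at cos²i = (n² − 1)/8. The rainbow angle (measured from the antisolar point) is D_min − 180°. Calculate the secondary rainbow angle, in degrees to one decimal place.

cos²i = (1.79560 − 1)/8 = 0.09945; i = arccos(0.31536) = 71.618°.
sin r = sin 71.618°/1.340 = 0.70819; r = 45.088°.
D_min = 2·71.618° − 6·45.088° + 360° = 232.709°.
Rainbow angle = D_min − 180° = 52.709°.

52.7°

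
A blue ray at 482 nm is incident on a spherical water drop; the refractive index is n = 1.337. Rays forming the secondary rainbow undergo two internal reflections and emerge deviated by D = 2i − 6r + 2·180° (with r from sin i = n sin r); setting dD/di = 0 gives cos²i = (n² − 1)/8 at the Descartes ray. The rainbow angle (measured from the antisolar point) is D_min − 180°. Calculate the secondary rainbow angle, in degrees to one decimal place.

cos²i = (1.78757 − 1)/8 = 0.09845; i = arccos(0.31376) = 71.714°.
sin r = sin 71.714°/1.337 = 0.71017; r = 45.249°.
D_min = 2·71.714° − 6·45.249° + 360° = 231.934°.
Rainbow angle = D_min − 180° = 51.934°.

51.9°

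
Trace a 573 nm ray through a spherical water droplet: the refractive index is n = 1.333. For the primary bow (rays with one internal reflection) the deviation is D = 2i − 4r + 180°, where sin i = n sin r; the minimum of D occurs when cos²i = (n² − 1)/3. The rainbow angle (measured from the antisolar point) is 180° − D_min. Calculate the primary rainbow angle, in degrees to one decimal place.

cos²i = (1.77689 − 1)/3 = 0.25896; i = arccos(0.50888) = 59.410°.
sin r = sin 59.410°/1.333 = 0.64579; r = 40.225°.
D_min = 2·59.410° − 4·40.225° + 180° = 137.922°.
Rainbow angle = 180° − D_min = 42.078°.

42.1°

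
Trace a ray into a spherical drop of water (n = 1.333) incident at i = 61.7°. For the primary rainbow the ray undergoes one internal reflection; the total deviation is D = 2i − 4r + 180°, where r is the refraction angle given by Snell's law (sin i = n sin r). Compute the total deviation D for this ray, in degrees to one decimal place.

138.0°

sin r = sin 61.7° / 1.333 = 0.8805/1.333 = 0.6605; r = 41.34°.
D = 2·61.7° − 4·41.34° + 180° = 123.40° − 165.36° + 180° = 138.04°.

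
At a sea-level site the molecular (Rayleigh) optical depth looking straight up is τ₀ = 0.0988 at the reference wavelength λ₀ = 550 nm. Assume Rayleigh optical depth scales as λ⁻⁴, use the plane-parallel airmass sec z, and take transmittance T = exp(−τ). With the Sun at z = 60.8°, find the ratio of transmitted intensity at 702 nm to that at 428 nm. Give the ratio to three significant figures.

1.61

Airmass: sec 60.8° = 2.0498.
τ(702 nm) = 0.0988 × (550/702)⁴ × 2.0498 = 0.0988 × 0.3768 × 2.0498 = 0.0763.
τ(428 nm) = 0.0988 × (550/428)⁴ × 2.0498 = 0.0988 × 2.7269 × 2.0498 = 0.5523.
T(702)/T(428) = exp(τ_B − τ_A) = exp(0.4759) = 1.6095.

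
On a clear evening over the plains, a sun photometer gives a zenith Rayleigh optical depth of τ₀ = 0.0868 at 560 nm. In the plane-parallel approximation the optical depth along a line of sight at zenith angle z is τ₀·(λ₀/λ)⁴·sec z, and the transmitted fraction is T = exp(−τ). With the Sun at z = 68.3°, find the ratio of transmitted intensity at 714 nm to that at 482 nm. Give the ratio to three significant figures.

1.40

Airmass: sec 68.3° = 2.7046.
τ(714 nm) = 0.0868 × (560/714)⁴ × 2.7046 = 0.0868 × 0.3784 × 2.7046 = 0.0888.
τ(482 nm) = 0.0868 × (560/482)⁴ × 2.7046 = 0.0868 × 1.8221 × 2.7046 = 0.4277.
T(714)/T(482) = exp(τ_B − τ_A) = exp(0.3389) = 1.4034.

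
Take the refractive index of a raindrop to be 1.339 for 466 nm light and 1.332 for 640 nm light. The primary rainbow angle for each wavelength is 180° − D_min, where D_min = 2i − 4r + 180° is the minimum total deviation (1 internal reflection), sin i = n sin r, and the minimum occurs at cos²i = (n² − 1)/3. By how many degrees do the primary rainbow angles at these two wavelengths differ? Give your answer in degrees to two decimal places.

1.01°

At 466 nm (n = 1.339): cos²i = 0.26431 → i = 59.062°, r = 39.834°, D_min = 138.786°, rainbow angle = 41.214°.
At 640 nm (n = 1.332): cos²i = 0.25807 → i = 59.469°, r = 40.290°, D_min = 137.776°, rainbow angle = 42.224°.
Angular width = |41.214° − 42.224°| = 1.010°.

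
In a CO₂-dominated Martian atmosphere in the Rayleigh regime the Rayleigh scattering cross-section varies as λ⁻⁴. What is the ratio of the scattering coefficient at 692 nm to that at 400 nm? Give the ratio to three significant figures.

Rayleigh scattering ∝ λ⁻⁴, so the ratio of coefficients is the inverse fourth power of the wavelength ratio.
σ(692)/σ(400) = (400/692)⁴ = (0.5780)⁴ = 0.1116.

0.112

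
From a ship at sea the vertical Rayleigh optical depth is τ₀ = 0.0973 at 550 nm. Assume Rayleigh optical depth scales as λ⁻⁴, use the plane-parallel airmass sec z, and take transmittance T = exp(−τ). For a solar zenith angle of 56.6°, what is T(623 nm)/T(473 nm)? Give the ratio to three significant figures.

1.24

Airmass: sec 56.6° = 1.8166.
τ(623 nm) = 0.0973 × (550/623)⁴ × 1.8166 = 0.0973 × 0.6074 × 1.8166 = 0.1074.
τ(473 nm) = 0.0973 × (550/473)⁴ × 1.8166 = 0.0973 × 1.8281 × 1.8166 = 0.3231.
T(623)/T(473) = exp(τ_B − τ_A) = exp(0.2158) = 1.2408.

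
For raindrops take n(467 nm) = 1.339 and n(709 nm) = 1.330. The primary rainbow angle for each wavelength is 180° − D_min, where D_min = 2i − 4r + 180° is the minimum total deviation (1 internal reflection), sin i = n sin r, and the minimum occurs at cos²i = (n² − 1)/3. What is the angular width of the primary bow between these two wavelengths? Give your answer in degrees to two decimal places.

1.30°

At 467 nm (n = 1.339): cos²i = 0.26431 → i = 59.062°, r = 39.834°, D_min = 138.786°, rainbow angle = 41.214°.
At 709 nm (n = 1.330): cos²i = 0.25630 → i = 59.585°, r = 40.422°, D_min = 137.484°, rainbow angle = 42.516°.
Angular width = |41.214° − 42.516°| = 1.303°.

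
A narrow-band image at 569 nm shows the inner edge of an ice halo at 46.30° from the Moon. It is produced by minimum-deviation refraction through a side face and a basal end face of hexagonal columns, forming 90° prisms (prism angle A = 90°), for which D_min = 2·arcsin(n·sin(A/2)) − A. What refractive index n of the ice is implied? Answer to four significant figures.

1.313

Rearranging: n = sin((D_min + A)/2) / sin(A/2).
(D_min + A)/2 = (46.30° + 90°)/2 = 68.150°.
n = sin 68.150° / sin 45° = 0.9282 / 0.7071 = 1.3126.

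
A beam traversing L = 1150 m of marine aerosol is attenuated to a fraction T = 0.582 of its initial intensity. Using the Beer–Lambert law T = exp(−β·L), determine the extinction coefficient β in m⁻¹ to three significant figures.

0.000471 m⁻¹

Beer–Lambert: T = exp(−βL) ⇒ β = −ln(T)/L = −ln(0.582)/1150 = 0.5413/1150 = 0.0004707 m⁻¹.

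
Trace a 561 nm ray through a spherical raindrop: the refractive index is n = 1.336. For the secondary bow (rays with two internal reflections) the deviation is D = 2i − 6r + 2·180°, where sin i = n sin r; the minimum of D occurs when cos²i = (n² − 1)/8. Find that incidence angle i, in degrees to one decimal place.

71.7°

cos²i = (1.336² − 1)/8 = (1.78490 − 1)/8 = 0.09811.
cos i = 0.31323, so i = 71.746°.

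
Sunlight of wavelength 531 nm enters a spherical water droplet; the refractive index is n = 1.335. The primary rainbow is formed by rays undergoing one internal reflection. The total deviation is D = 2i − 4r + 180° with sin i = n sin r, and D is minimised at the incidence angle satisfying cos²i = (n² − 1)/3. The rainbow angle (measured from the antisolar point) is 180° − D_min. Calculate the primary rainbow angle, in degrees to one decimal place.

41.8°

cos²i = (1.78222 − 1)/3 = 0.26074; i = arccos(0.51063) = 59.294°.
sin r = sin 59.294°/1.335 = 0.64405; r = 40.094°.
D_min = 2·59.294° − 4·40.094° + 180° = 138.212°.
Rainbow angle = 180° − D_min = 41.788°.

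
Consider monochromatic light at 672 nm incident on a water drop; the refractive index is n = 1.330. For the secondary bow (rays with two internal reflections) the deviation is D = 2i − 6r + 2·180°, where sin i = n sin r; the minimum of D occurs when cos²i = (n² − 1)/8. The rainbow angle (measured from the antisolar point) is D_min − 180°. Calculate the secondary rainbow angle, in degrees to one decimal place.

50.1°

cos²i = (1.76890 − 1)/8 = 0.09611; i = arccos(0.31002) = 71.940°.
sin r = sin 71.940°/1.330 = 0.71483; r = 45.630°.
D_min = 2·71.940° − 6·45.630° + 360° = 230.101°.
Rainbow angle = D_min − 180° = 50.101°.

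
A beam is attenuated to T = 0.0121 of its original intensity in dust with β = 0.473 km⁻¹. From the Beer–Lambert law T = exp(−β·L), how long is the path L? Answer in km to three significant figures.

9.33 km

Beer–Lambert: T = exp(−βL) ⇒ L = −ln(T)/β = −ln(0.0121)/0.473 = 4.4145/0.473 = 9.333 km.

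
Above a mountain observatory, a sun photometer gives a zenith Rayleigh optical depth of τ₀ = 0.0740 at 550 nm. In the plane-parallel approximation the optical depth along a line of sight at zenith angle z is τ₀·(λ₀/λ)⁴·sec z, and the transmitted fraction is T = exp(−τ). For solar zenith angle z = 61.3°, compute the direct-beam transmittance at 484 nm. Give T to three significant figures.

sec 61.3° = 2.0824.
τ = 0.0740 × (550/484)⁴ × 2.0824 = 0.0740 × 1.6675 × 2.0824 = 0.2570.
T = exp(−0.2570) = 0.7734.

0.773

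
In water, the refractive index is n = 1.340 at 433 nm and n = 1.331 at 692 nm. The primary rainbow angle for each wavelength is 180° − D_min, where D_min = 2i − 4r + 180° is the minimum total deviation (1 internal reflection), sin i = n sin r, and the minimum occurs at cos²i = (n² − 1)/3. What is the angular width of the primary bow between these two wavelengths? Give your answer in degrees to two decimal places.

At 433 nm (n = 1.340): cos²i = 0.26520 → i = 59.004°, r = 39.770°, D_min = 138.929°, rainbow angle = 41.071°.
At 692 nm (n = 1.331): cos²i = 0.25719 → i = 59.527°, r = 40.356°, D_min = 137.630°, rainbow angle = 42.370°.
Angular width = |41.071° − 42.370°| = 1.299°.

1.30°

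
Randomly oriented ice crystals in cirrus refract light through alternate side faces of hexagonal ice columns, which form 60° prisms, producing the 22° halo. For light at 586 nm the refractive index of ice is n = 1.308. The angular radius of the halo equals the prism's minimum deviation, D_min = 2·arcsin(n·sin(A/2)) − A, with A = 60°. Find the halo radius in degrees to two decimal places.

21.69°

n·sin(A/2) = 1.308 × sin 30° = 1.308 × 0.5000 = 0.6540.
D_min = 2·arcsin(0.6540) − 60° = 2 × 40.844° − 60° = 21.688°.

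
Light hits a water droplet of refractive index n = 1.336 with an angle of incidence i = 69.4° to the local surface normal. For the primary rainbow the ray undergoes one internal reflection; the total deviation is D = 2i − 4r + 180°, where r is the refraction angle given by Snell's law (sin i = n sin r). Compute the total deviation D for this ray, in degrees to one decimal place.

sin r = sin 69.4° / 1.336 = 0.9361/1.336 = 0.7006; r = 44.48°.
D = 2·69.4° − 4·44.48° + 180° = 138.80° − 177.91° + 180° = 140.89°.

140.9°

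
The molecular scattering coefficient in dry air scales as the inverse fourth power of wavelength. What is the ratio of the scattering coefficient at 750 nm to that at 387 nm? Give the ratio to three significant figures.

Rayleigh scattering ∝ λ⁻⁴, so the ratio of coefficients is the inverse fourth power of the wavelength ratio.
σ(750)/σ(387) = (387/750)⁴ = (0.5160)⁴ = 0.07089.

0.0709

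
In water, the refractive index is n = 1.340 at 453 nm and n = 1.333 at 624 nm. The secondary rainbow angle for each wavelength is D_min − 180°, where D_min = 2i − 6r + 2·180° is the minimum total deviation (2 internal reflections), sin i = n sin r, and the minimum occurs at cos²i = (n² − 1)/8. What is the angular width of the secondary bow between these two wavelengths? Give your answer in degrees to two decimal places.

At 453 nm (n = 1.340): cos²i = 0.09945 → i = 71.618°, r = 45.088°, D_min = 232.709°, rainbow angle = 52.709°.
At 624 nm (n = 1.333): cos²i = 0.09711 → i = 71.843°, r = 45.466°, D_min = 230.891°, rainbow angle = 50.891°.
Angular width = |52.709° − 50.891°| = 1.818°.

1.82°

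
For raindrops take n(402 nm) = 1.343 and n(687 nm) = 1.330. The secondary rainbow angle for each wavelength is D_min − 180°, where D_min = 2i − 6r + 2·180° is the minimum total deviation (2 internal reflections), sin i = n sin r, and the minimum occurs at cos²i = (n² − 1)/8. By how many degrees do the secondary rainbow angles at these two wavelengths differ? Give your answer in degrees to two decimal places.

3.38°

At 402 nm (n = 1.343): cos²i = 0.10046 → i = 71.522°, r = 44.928°, D_min = 233.478°, rainbow angle = 53.478°.
At 687 nm (n = 1.330): cos²i = 0.09611 → i = 71.940°, r = 45.630°, D_min = 230.101°, rainbow angle = 50.101°.
Angular width = |53.478° − 50.101°| = 3.377°.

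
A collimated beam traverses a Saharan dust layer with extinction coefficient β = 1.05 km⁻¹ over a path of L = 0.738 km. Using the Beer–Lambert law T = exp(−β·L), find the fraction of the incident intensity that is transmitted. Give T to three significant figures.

τ = β·L = 1.05 × 0.738 = 0.7749.
T = exp(−0.7749) = 0.4607.

0.461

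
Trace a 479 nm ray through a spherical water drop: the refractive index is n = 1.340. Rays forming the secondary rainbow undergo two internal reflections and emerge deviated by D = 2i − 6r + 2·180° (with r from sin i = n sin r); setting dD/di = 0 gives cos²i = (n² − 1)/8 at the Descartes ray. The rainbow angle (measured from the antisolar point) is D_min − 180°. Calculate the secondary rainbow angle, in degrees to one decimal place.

cos²i = (1.79560 − 1)/8 = 0.09945; i = arccos(0.31536) = 71.618°.
sin r = sin 71.618°/1.340 = 0.70819; r = 45.088°.
D_min = 2·71.618° − 6·45.088° + 360° = 232.709°.
Rainbow angle = D_min − 180° = 52.709°.

52.7°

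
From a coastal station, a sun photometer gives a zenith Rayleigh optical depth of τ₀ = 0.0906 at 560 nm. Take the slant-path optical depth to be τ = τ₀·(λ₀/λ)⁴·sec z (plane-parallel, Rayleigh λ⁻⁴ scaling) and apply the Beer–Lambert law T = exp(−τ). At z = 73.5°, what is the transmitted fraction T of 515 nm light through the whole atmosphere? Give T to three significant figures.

0.640

sec 73.5° = 3.5209.
τ = 0.0906 × (560/515)⁴ × 3.5209 = 0.0906 × 1.3981 × 3.5209 = 0.4460.
T = exp(−0.4460) = 0.6402.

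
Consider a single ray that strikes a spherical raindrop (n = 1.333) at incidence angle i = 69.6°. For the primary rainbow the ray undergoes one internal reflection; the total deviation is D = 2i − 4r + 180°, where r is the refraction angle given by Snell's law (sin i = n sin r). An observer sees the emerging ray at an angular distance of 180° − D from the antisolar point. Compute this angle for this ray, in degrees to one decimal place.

sin r = sin 69.6° / 1.333 = 0.9373/1.333 = 0.7031; r = 44.68°.
D = 2·69.6° − 4·44.68° + 180° = 139.20° − 178.72° + 180° = 140.48°.
Angle from antisolar point = 180° − D = 39.52°.

39.5°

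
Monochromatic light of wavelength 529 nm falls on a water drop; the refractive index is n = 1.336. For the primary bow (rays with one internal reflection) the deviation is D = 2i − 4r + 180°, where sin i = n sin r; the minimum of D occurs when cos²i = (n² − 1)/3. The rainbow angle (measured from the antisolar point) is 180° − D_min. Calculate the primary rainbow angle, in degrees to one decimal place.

41.6°

cos²i = (1.78490 − 1)/3 = 0.26163; i = arccos(0.51150) = 59.236°.
sin r = sin 59.236°/1.336 = 0.64318; r = 40.029°.
D_min = 2·59.236° − 4·40.029° + 180° = 138.356°.
Rainbow angle = 180° − D_min = 41.644°.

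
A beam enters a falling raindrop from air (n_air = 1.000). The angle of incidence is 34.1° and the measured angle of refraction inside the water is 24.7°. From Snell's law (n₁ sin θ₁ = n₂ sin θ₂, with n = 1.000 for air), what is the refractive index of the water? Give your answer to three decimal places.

n = sin θ_i / sin θ_r = sin 34.1° / sin 24.7° = 0.5606 / 0.4179 = 1.3417.

1.342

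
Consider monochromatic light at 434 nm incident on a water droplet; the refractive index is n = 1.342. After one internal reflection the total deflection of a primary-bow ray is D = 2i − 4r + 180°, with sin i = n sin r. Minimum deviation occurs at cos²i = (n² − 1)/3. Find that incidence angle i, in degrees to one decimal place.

cos²i = (1.342² − 1)/3 = (1.80096 − 1)/3 = 0.26699.
cos i = 0.51671, so i = 58.888°.

58.9°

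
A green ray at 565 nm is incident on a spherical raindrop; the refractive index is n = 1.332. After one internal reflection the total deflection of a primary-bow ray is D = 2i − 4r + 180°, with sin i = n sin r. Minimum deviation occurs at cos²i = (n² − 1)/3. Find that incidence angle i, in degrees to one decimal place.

cos²i = (1.332² − 1)/3 = (1.77422 − 1)/3 = 0.25807.
cos i = 0.50801, so i = 59.469°.

59.5°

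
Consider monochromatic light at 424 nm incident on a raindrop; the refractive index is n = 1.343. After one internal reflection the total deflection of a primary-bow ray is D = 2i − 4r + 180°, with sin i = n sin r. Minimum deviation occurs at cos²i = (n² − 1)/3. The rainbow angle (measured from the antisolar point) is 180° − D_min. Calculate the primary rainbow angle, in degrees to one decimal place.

40.6°

cos²i = (1.80365 − 1)/3 = 0.26788; i = arccos(0.51757) = 58.830°.
sin r = sin 58.830°/1.343 = 0.63711; r = 39.577°.
D_min = 2·58.830° − 4·39.577° + 180° = 139.354°.
Rainbow angle = 180° − D_min = 40.646°.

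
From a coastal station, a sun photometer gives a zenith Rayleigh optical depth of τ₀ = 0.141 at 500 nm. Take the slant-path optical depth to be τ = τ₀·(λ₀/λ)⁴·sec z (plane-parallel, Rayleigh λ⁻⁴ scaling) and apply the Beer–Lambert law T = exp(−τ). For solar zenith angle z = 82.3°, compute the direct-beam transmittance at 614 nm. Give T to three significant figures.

sec 82.3° = 7.4635.
τ = 0.141 × (500/614)⁴ × 7.4635 = 0.141 × 0.4398 × 7.4635 = 0.4628.
T = exp(−0.4628) = 0.6295.

0.630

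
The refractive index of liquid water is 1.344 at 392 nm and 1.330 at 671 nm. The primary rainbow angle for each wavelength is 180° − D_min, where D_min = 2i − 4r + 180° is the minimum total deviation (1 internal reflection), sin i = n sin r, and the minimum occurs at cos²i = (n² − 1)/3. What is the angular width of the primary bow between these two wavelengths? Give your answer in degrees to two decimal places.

2.01°

At 392 nm (n = 1.344): cos²i = 0.26878 → i = 58.772°, r = 39.512°, D_min = 139.495°, rainbow angle = 40.505°.
At 671 nm (n = 1.330): cos²i = 0.25630 → i = 59.585°, r = 40.422°, D_min = 137.484°, rainbow angle = 42.516°.
Angular width = |40.505° − 42.516°| = 2.011°.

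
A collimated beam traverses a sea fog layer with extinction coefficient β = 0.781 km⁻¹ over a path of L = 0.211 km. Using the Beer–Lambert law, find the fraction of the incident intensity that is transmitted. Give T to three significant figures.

0.848

τ = β·L = 0.781 × 0.211 = 0.1648.
T = exp(−0.1648) = 0.8481.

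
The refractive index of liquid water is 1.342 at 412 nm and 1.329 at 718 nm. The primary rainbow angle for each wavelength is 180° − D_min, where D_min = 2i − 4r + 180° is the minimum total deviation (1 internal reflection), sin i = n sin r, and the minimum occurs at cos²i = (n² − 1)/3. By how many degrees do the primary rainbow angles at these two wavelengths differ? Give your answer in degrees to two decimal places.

At 412 nm (n = 1.342): cos²i = 0.26699 → i = 58.888°, r = 39.641°, D_min = 139.213°, rainbow angle = 40.787°.
At 718 nm (n = 1.329): cos²i = 0.25541 → i = 59.643°, r = 40.487°, D_min = 137.337°, rainbow angle = 42.663°.
Angular width = |40.787° − 42.663°| = 1.876°.

1.88°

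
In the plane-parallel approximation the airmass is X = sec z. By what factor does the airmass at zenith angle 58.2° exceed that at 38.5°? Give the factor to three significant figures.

1.49

X(58.2°)/X(38.5°) = sec 58.2° / sec 38.5° = cos 38.5° / cos 58.2° = 0.7826/0.5270 = 1.4851.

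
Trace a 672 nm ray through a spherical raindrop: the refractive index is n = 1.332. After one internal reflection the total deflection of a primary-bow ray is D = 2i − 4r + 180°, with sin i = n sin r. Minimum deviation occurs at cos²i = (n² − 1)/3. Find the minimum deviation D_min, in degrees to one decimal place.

137.8°

cos²i = (1.77422 − 1)/3 = 0.25807; i = arccos(0.50801) = 59.469°.
sin r = sin 59.469°/1.332 = 0.64666; r = 40.290°.
D_min = 2·59.469° − 4·40.290° + 180° = 137.776°.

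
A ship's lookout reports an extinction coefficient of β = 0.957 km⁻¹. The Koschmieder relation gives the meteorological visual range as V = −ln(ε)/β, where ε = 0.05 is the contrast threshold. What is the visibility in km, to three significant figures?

V = −ln(0.05) / 0.957 = 2.996 / 0.957 = 3.1303 km.

3.13 km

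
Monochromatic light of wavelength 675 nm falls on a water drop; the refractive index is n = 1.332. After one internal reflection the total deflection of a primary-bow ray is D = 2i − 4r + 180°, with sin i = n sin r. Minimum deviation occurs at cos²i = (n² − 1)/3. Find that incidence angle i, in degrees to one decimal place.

cos²i = (1.332² − 1)/3 = (1.77422 − 1)/3 = 0.25807.
cos i = 0.50801, so i = 59.469°.

59.5°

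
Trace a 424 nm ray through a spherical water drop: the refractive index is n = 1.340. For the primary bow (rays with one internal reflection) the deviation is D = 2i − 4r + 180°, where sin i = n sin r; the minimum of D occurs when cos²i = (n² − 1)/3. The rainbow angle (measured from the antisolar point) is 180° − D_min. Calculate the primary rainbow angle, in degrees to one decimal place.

cos²i = (1.79560 − 1)/3 = 0.26520; i = arccos(0.51498) = 59.004°.
sin r = sin 59.004°/1.340 = 0.63971; r = 39.770°.
D_min = 2·59.004° − 4·39.770° + 180° = 138.929°.
Rainbow angle = 180° − D_min = 41.071°.

41.1°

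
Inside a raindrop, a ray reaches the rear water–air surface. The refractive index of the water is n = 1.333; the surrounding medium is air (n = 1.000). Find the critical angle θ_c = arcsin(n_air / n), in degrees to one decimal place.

sin θ_c = n_air / n = 1.000 / 1.333 = 0.7502.
θ_c = arcsin(0.7502) = 48.61°.

48.6°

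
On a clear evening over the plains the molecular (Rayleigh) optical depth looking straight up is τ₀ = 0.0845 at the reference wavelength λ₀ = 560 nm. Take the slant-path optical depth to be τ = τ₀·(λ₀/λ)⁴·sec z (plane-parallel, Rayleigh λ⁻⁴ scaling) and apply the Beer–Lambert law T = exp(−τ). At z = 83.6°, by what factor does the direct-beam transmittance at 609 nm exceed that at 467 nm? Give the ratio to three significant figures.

2.79

Airmass: sec 83.6° = 8.9711.
τ(609 nm) = 0.0845 × (560/609)⁴ × 8.9711 = 0.0845 × 0.7150 × 8.9711 = 0.5420.
τ(467 nm) = 0.0845 × (560/467)⁴ × 8.9711 = 0.0845 × 2.0677 × 8.9711 = 1.5674.
T(609)/T(467) = exp(τ_B − τ_A) = exp(1.0254) = 2.7883.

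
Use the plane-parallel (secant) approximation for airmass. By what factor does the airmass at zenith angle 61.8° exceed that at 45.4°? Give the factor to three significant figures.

X(61.8°)/X(45.4°) = sec 61.8° / sec 45.4° = cos 45.4° / cos 61.8° = 0.7022/0.4726 = 1.4859.

1.49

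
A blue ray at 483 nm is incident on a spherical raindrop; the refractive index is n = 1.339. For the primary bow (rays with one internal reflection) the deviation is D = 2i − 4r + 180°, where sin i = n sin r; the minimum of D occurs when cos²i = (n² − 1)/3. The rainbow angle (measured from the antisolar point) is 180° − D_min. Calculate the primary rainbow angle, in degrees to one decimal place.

cos²i = (1.79292 − 1)/3 = 0.26431; i = arccos(0.51411) = 59.062°.
sin r = sin 59.062°/1.339 = 0.64057; r = 39.834°.
D_min = 2·59.062° − 4·39.834° + 180° = 138.786°.
Rainbow angle = 180° − D_min = 41.214°.

41.2°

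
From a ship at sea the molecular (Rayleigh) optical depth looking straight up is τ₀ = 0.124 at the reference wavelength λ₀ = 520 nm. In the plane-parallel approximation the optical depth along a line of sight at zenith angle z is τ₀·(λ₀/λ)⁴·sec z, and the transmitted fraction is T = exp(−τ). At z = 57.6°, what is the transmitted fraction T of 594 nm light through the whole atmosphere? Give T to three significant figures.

0.873

sec 57.6° = 1.8663.
τ = 0.124 × (520/594)⁴ × 1.8663 = 0.124 × 0.5873 × 1.8663 = 0.1359.
T = exp(−0.1359) = 0.8729.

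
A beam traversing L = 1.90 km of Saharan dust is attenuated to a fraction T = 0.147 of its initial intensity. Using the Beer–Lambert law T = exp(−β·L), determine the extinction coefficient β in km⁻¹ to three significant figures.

1.01 km⁻¹

Beer–Lambert: T = exp(−βL) ⇒ β = −ln(T)/L = −ln(0.147)/1.90 = 1.9173/1.90 = 1.009 km⁻¹.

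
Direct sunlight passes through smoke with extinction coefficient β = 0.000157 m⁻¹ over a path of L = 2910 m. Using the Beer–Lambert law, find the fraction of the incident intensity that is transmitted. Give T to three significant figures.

0.633

τ = β·L = 0.000157 × 2910 = 0.4569.
T = exp(−0.4569) = 0.6333.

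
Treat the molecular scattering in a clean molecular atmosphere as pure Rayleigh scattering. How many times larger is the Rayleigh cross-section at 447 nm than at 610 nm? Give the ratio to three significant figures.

3.47

Rayleigh scattering ∝ λ⁻⁴, so the ratio of coefficients is the inverse fourth power of the wavelength ratio.
σ(447)/σ(610) = (610/447)⁴ = (1.3647)⁴ = 3.468.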